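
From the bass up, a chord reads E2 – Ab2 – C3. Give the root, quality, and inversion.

Ab augmented, second inversion

Reducing to letter names: E, Ab, C. These stack in thirds as Ab–C–E — an Ab augmented triad.
The lowest note is E, the fifth of the chord, so this is second inversion (figured bass 6/4).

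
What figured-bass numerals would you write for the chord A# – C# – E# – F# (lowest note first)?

6/5

The notes A#, C#, E#, F# stack in thirds as F#–A#–C#–E# — an F# major seventh chord. The bass A# is the third, so this is first inversion: figured 6/5.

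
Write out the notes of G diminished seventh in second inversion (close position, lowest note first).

Spelling G diminished seventh: G–Bb–Db–Fb. In second inversion the fifth is bass, giving Db, Fb, G, Bb from the bottom.

Db, Fb, G, Bb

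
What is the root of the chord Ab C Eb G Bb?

Ab

Reordering Ab, C, Eb, G, Bb into stacked thirds gives Ab–C–Eb–G–Bb; the bottom of that stack, Ab, is the root.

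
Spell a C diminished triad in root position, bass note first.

C, Eb, Gb

The chord tones are C–Eb–Gb. With the root (C) lowest for root position: C, Eb, Gb.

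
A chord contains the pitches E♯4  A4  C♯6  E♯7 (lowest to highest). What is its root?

A

E#, A, C# are the tones of an A augmented triad (A–C#–E#), making A the root.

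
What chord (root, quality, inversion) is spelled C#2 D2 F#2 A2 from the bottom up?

D major seventh, third inversion

The pitch classes C#, D, F#, A arrange in thirds as D–F#–A–C#: a D major seventh chord.
With the seventh (C#) in the bass, the chord is in third inversion (figured bass 4/2).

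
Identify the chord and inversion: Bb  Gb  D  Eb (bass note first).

Eb minor-major seventh, second inversion

The pitch classes Bb, Gb, D, Eb arrange in thirds as Eb–Gb–Bb–D: an Eb minor-major seventh chord.
With the fifth (Bb) in the bass, the chord is in second inversion (figured bass 4/3).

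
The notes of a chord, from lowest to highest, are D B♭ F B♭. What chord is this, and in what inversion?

Reducing to letter names: D, Bb, F. These stack in thirds as Bb–D–F — a Bb major triad.
With the third (D) in the bass, the chord is in first inversion (figured bass 6).

Bb major, first inversion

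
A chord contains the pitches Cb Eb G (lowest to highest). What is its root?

The distinct letter names are Cb, Eb, G. Arranged as a stack of thirds they read Cb–Eb–G, so Cb is the root (a Cb augmented triad).

Cb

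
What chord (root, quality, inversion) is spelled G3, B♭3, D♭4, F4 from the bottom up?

The distinct note names are G, Bb, Db, F. Stacked in thirds they read G–Bb–Db–F, which is a half-diminished seventh chord on G.
G is the root of G half-diminished seventh; root in the bass means root position (figured bass 7).

G half-diminished seventh, root position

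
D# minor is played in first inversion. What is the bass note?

D# minor is D#–F#–A#. First inversion places the third in the bass: F#.

F#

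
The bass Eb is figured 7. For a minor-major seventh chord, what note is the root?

The figures 7 mean the root of the chord is in the bass. If Eb is the root of a minor-major seventh chord, the root is Eb (chord tones Eb–Gb–Bb–D).

Eb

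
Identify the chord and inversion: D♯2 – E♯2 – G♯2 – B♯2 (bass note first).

The distinct note names are D#, E#, G#, B#. Stacked in thirds they read E#–G#–B#–D#, which is a minor seventh chord on E#.
With the seventh (D#) in the bass, the chord is in third inversion (figured bass 4/2).

E# minor seventh, third inversion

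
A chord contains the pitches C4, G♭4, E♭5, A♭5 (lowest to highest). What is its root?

Ab

The distinct letter names are C, Gb, Eb, Ab. Arranged as a stack of thirds they read Ab–C–Eb–Gb, so Ab is the root (an Ab dominant seventh chord).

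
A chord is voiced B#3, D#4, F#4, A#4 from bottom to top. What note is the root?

B#, D#, F#, A# are the tones of a B# half-diminished seventh chord (B#–D#–F#–A#), making B# the root.

B#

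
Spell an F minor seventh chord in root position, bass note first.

F, Ab, C, Eb

The chord tones are F–Ab–C–Eb. With the root (F) lowest for root position: F, Ab, C, Eb.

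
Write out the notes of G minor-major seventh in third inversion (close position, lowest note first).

F#, G, Bb, D

The chord tones are G–Bb–D–F#. With the seventh (F#) lowest for third inversion: F#, G, Bb, D.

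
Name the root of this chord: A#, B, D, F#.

B

The distinct letter names are A#, B, D, F#. Arranged as a stack of thirds they read B–D–F#–A#, so B is the root (a B minor-major seventh chord).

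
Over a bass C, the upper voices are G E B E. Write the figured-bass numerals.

7

The notes C, G, E, B stack in thirds as C–E–G–B — a C major seventh chord. The bass C is the root, so this is root position: figured 7.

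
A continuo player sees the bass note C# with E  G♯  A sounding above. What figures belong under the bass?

6/5

The notes C#, E, G#, A stack in thirds as A–C#–E–G# — an A major seventh chord. The bass C# is the third, so this is first inversion: figured 6/5.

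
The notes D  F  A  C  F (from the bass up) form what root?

D

Reordering D, F, A, C into stacked thirds gives D–F–A–C; the bottom of that stack, D, is the root.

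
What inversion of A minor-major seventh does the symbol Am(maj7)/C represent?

Am(maj7)/C means A minor-major seventh with C in the bass. C is the third of A minor-major seventh (A–C–E–G#), so this is first inversion.

first inversion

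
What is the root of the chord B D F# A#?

Reordering B, D, F#, A# into stacked thirds gives B–D–F#–A#; the bottom of that stack, B, is the root.

B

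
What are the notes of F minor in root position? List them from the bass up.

The chord tones are F–Ab–C. With the root (F) lowest for root position: F, Ab, C.

F, Ab, C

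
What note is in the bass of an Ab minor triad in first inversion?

The third of Ab minor (Ab–Cb–Eb) is Cb; that is the bass in first inversion.

Cb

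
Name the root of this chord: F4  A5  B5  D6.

The distinct letter names are F, A, B, D. Arranged as a stack of thirds they read B–D–F–A, so B is the root (a B half-diminished seventh chord).

B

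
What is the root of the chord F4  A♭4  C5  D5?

Reordering F, Ab, C, D into stacked thirds gives D–F–Ab–C; the bottom of that stack, D, is the root.

D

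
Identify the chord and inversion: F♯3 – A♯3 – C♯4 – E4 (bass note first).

F# dominant seventh, root position

Reducing to letter names: F#, A#, C#, E. These stack in thirds as F#–A#–C#–E — an F# dominant seventh chord.
The lowest note is F#, the root of the chord, so this is root position (figured bass 7).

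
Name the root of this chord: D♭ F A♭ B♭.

Reordering Db, F, Ab, Bb into stacked thirds gives Bb–Db–F–Ab; the bottom of that stack, Bb, is the root.

Bb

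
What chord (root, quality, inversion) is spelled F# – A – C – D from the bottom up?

Reducing to letter names: F#, A, C, D. These stack in thirds as D–F#–A–C — a D dominant seventh chord.
The lowest note is F#, the third of the chord, so this is first inversion (figured bass 6/5).

D dominant seventh, first inversion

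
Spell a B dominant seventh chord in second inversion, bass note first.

B dominant seventh is B–D#–F#–A. Second inversion puts the fifth (F#) in the bass, with the remaining tones above: F#, A, B, D#.

F#, A, B, D#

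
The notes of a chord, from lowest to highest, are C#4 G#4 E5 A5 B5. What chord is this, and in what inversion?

The distinct note names are C#, G#, E, A, B. Stacked in thirds they read A–C#–E–G#–B, which is a major ninth chord on A.
The lowest note is C#, the third of the chord, so this is first inversion.

A major ninth, first inversion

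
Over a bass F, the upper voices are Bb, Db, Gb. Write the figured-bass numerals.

4/2

The notes F, Bb, Db, Gb stack in thirds as Gb–Bb–Db–F — a Gb major seventh chord. The bass F is the seventh, so this is third inversion: figured 4/2.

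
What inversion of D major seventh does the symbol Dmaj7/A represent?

second inversion

Dmaj7/A means D major seventh with A in the bass. A is the fifth of D major seventh (D–F#–A–C#), so this is second inversion.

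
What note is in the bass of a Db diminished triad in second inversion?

Db diminished is Db–Fb–Abb. Second inversion places the fifth in the bass: Abb.

Abb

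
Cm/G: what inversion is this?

second inversion

Cm/G means C minor with G in the bass. G is the fifth of C minor (C–Eb–G), so this is second inversion.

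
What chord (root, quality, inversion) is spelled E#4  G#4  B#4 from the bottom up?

The distinct note names are E#, G#, B#. Stacked in thirds they read E#–G#–B#, which is a minor triad on E#.
E# is the root of E# minor; root in the bass means root position (figured bass 5/3).

E# minor, root position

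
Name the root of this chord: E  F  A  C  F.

F

Reordering E, F, A, C into stacked thirds gives F–A–C–E; the bottom of that stack, F, is the root.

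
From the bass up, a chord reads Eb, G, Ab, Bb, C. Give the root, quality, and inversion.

Ab major ninth, second inversion

The pitch classes Eb, G, Ab, Bb, C arrange in thirds as Ab–C–Eb–G–Bb: an Ab major ninth chord.
With the fifth (Eb) in the bass, the chord is in second inversion.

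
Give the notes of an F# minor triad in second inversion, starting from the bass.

F# minor is F#–A–C#. Second inversion puts the fifth (C#) in the bass, with the remaining tones above: C#, F#, A.

C#, F#, A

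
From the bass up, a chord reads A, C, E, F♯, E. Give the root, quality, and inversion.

F# half-diminished seventh, first inversion

The pitch classes A, C, E, F# arrange in thirds as F#–A–C–E: an F# half-diminished seventh chord.
The lowest note is A, the third of the chord, so this is first inversion (figured bass 6/5).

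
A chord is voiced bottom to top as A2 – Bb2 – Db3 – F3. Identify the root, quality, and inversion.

The pitch classes A, Bb, Db, F arrange in thirds as Bb–Db–F–A: a Bb minor-major seventh chord.
The lowest note is A, the seventh of the chord, so this is third inversion (figured bass 4/2).

Bb minor-major seventh, third inversion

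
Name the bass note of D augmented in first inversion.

F#

The third of D augmented (D–F#–A#) is F#; that is the bass in first inversion.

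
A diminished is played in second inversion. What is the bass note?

In second inversion the fifth is lowest. For A diminished (A–C–Eb) that is Eb.

Eb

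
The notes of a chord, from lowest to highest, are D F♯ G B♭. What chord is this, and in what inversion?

G minor-major seventh, second inversion

Reducing to letter names: D, F#, G, Bb. These stack in thirds as G–Bb–D–F# — a G minor-major seventh chord.
The lowest note is D, the fifth of the chord, so this is second inversion (figured bass 4/3).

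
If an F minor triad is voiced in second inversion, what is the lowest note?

F minor is F–Ab–C. Second inversion places the fifth in the bass: C.

C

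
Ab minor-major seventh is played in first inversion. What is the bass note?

In first inversion the third is lowest. For Ab minor-major seventh (Ab–Cb–Eb–G) that is Cb.

Cb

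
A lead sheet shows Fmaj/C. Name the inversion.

second inversion

Fmaj/C means F major with C in the bass. C is the fifth of F major (F–A–C), so this is second inversion.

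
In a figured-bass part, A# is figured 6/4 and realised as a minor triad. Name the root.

The figures 6/4 mean the fifth of the chord is in the bass. If A# is the fifth of a minor triad, the root is D# (chord tones D#–F#–A#).

D#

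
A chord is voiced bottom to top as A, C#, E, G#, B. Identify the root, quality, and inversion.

The distinct note names are A, C#, E, G#, B. Stacked in thirds they read A–C#–E–G#–B, which is a major ninth chord on A.
A is the root of A major ninth; root in the bass means root position.

A major ninth, root position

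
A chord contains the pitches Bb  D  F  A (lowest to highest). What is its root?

Bb, D, F, A are the tones of a Bb major seventh chord (Bb–D–F–A), making Bb the root.

Bb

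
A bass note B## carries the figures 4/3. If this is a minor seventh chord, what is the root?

E##

The figures 4/3 mean the fifth of the chord is in the bass. If B## is the fifth of a minor seventh chord, the root is E## (chord tones E##–G##–B##–D##).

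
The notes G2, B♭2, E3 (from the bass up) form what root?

G, Bb, E are the tones of an E diminished triad (E–G–Bb), making E the root.

E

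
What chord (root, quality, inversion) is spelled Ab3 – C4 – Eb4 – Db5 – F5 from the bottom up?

Db major ninth, second inversion

Reducing to letter names: Ab, C, Eb, Db, F. These stack in thirds as Db–F–Ab–C–Eb — a Db major ninth chord.
The lowest note is Ab, the fifth of the chord, so this is second inversion.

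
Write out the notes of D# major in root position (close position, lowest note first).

D#, F##, A#

The chord tones are D#–F##–A#. With the root (D#) lowest for root position: D#, F##, A#.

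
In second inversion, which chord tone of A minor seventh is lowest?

A minor seventh is A–C–E–G. Second inversion places the fifth in the bass: E.

E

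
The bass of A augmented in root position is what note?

A augmented is A–C#–E#. Root position places the root in the bass: A.

A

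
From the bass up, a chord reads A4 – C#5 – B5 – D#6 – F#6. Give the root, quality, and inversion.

B dominant ninth, third inversion

The pitch classes A, C#, B, D#, F# arrange in thirds as B–D#–F#–A–C#: a B dominant ninth chord.
With the seventh (A) in the bass, the chord is in third inversion.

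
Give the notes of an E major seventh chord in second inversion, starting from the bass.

E major seventh is E–G#–B–D#. Second inversion puts the fifth (B) in the bass, with the remaining tones above: B, D#, E, G#.

B, D#, E, G#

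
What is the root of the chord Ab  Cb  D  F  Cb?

D

The distinct letter names are Ab, Cb, D, F. Arranged as a stack of thirds they read D–F–Ab–Cb, so D is the root (a D diminished seventh chord).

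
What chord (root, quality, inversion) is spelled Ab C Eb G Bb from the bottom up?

Ab major ninth, root position

The pitch classes Ab, C, Eb, G, Bb arrange in thirds as Ab–C–Eb–G–Bb: an Ab major ninth chord.
The lowest note is Ab, the root of the chord, so this is root position.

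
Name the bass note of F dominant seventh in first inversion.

F dominant seventh is F–A–C–Eb. First inversion places the third in the bass: A.

A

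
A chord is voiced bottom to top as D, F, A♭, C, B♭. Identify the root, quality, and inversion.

The distinct note names are D, F, Ab, C, Bb. Stacked in thirds they read Bb–D–F–Ab–C, which is a dominant ninth chord on Bb.
With the third (D) in the bass, the chord is in first inversion.

Bb dominant ninth, first inversion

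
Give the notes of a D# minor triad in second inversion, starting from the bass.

A#, D#, F#

The chord tones are D#–F#–A#. With the fifth (A#) lowest for second inversion: A#, D#, F#.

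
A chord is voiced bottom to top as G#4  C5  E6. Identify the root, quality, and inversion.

The distinct note names are G#, C, E. Stacked in thirds they read C–E–G#, which is an augmented triad on C.
G# is the fifth of C augmented; fifth in the bass means second inversion (figured bass 6/4).

C augmented, second inversion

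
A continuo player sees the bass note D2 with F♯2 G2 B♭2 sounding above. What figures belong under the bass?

The notes D, F#, G, Bb stack in thirds as G–Bb–D–F# — a G minor-major seventh chord. The bass D is the fifth, so this is second inversion: figured 4/3.

4/3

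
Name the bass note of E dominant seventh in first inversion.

In first inversion the third is lowest. For E dominant seventh (E–G#–B–D) that is G#.

G#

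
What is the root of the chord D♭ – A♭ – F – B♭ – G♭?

Db, Ab, F, Bb, Gb are the tones of a Gb major ninth chord (Gb–Bb–Db–F–Ab), making Gb the root.

Gb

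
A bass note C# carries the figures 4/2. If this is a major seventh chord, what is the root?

D

The figures 4/2 mean the seventh of the chord is in the bass. If C# is the seventh of a major seventh chord, the root is D (chord tones D–F#–A–C#).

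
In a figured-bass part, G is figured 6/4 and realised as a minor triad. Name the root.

C

The figures 6/4 mean the fifth of the chord is in the bass. If G is the fifth of a minor triad, the root is C (chord tones C–Eb–G).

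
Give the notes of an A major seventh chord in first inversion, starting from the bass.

A major seventh is A–C#–E–G#. First inversion puts the third (C#) in the bass, with the remaining tones above: C#, E, G#, A.

C#, E, G#, A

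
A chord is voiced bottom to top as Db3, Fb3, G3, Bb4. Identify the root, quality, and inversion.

The pitch classes Db, Fb, G, Bb arrange in thirds as G–Bb–Db–Fb: a G diminished seventh chord.
The lowest note is Db, the fifth of the chord, so this is second inversion (figured bass 4/3).

G diminished seventh, second inversion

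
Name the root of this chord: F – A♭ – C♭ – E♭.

F

F, Ab, Cb, Eb are the tones of an F half-diminished seventh chord (F–Ab–Cb–Eb), making F the root.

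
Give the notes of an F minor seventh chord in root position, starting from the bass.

F, Ab, C, Eb

F minor seventh is F–Ab–C–Eb. Root position puts the root (F) in the bass, with the remaining tones above: F, Ab, C, Eb.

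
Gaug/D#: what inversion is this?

Gaug/D# means G augmented with D# in the bass. D# is the fifth of G augmented (G–B–D#), so this is second inversion.

second inversion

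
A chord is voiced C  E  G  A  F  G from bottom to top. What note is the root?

F

C, E, G, A, F are the tones of an F major ninth chord (F–A–C–E–G), making F the root.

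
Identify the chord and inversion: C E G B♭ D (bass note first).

C dominant ninth, root position

The distinct note names are C, E, G, Bb, D. Stacked in thirds they read C–E–G–Bb–D, which is a dominant ninth chord on C.
With the root (C) in the bass, the chord is in root position.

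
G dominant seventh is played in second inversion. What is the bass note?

The fifth of G dominant seventh (G–B–D–F) is D; that is the bass in second inversion.

D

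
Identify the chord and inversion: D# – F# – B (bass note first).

B major, first inversion

Reducing to letter names: D#, F#, B. These stack in thirds as B–D#–F# — a B major triad.
The lowest note is D#, the third of the chord, so this is first inversion (figured bass 6).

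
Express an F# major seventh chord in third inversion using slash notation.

Third inversion of F# major seventh has the seventh (E#) in the bass. As a slash chord: F#maj7/E#.

F#maj7/E#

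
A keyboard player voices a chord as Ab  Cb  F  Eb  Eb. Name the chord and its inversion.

The distinct note names are Ab, Cb, F, Eb. Stacked in thirds they read F–Ab–Cb–Eb, which is a half-diminished seventh chord on F.
With the third (Ab) in the bass, the chord is in first inversion (figured bass 6/5).

F half-diminished seventh, first inversion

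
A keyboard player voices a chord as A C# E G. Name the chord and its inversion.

A dominant seventh, root position

Reducing to letter names: A, C#, E, G. These stack in thirds as A–C#–E–G — an A dominant seventh chord.
With the root (A) in the bass, the chord is in root position (figured bass 7).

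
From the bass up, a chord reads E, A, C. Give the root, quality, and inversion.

The distinct note names are E, A, C. Stacked in thirds they read A–C–E, which is a minor triad on A.
The lowest note is E, the fifth of the chord, so this is second inversion (figured bass 6/4).

A minor, second inversion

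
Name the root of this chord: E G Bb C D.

C

The distinct letter names are E, G, Bb, C, D. Arranged as a stack of thirds they read C–E–G–Bb–D, so C is the root (a C dominant ninth chord).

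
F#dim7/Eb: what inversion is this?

F#dim7/Eb means F# diminished seventh with Eb in the bass. Eb is the seventh of F# diminished seventh (F#–A–C–Eb), so this is third inversion.

third inversion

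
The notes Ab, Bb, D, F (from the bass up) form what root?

Bb

Ab, Bb, D, F are the tones of a Bb dominant seventh chord (Bb–D–F–Ab), making Bb the root.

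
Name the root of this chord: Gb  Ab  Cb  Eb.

Reordering Gb, Ab, Cb, Eb into stacked thirds gives Ab–Cb–Eb–Gb; the bottom of that stack, Ab, is the root.

Ab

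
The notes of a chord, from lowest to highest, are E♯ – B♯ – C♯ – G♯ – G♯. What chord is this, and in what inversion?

C# major seventh, first inversion

The pitch classes E#, B#, C#, G# arrange in thirds as C#–E#–G#–B#: a C# major seventh chord.
With the third (E#) in the bass, the chord is in first inversion (figured bass 6/5).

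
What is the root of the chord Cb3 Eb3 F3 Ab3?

F

The distinct letter names are Cb, Eb, F, Ab. Arranged as a stack of thirds they read F–Ab–Cb–Eb, so F is the root (an F half-diminished seventh chord).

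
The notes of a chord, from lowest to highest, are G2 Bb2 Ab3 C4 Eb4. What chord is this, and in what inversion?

Ab major ninth, third inversion

The pitch classes G, Bb, Ab, C, Eb arrange in thirds as Ab–C–Eb–G–Bb: an Ab major ninth chord.
With the seventh (G) in the bass, the chord is in third inversion.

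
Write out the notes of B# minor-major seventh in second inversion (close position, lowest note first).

F##, A##, B#, D#

The chord tones are B#–D#–F##–A##. With the fifth (F##) lowest for second inversion: F##, A##, B#, D#.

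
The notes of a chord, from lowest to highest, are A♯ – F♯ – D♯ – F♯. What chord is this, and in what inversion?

Reducing to letter names: A#, F#, D#. These stack in thirds as D#–F#–A# — a D# minor triad.
With the fifth (A#) in the bass, the chord is in second inversion (figured bass 6/4).

D# minor, second inversion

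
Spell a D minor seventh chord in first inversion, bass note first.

F, A, C, D

Spelling D minor seventh: D–F–A–C. In first inversion the third is bass, giving F, A, C, D from the bottom.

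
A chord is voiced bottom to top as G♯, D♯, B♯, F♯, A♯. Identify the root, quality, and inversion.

Reducing to letter names: G#, D#, B#, F#, A#. These stack in thirds as G#–B#–D#–F#–A# — a G# dominant ninth chord.
The lowest note is G#, the root of the chord, so this is root position.

G# dominant ninth, root position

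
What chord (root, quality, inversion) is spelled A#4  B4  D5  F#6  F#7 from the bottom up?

Reducing to letter names: A#, B, D, F#. These stack in thirds as B–D–F#–A# — a B minor-major seventh chord.
With the seventh (A#) in the bass, the chord is in third inversion (figured bass 4/2).

B minor-major seventh, third inversion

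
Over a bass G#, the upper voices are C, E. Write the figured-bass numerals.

6/4

The notes G#, C, E stack in thirds as C–E–G# — a C augmented triad. The bass G# is the fifth, so this is second inversion: figured 6/4.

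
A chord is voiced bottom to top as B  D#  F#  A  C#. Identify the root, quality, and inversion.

Reducing to letter names: B, D#, F#, A, C#. These stack in thirds as B–D#–F#–A–C# — a B dominant ninth chord.
B is the root of B dominant ninth; root in the bass means root position.

B dominant ninth, root position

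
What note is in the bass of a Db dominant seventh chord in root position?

Db

Db dominant seventh is Db–F–Ab–Cb. Root position places the root in the bass: Db.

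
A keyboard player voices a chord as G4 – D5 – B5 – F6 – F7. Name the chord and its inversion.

G dominant seventh, root position

The pitch classes G, D, B, F arrange in thirds as G–B–D–F: a G dominant seventh chord.
With the root (G) in the bass, the chord is in root position (figured bass 7).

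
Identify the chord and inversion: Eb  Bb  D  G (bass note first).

Reducing to letter names: Eb, Bb, D, G. These stack in thirds as Eb–G–Bb–D — an Eb major seventh chord.
Eb is the root of Eb major seventh; root in the bass means root position (figured bass 7).

Eb major seventh, root position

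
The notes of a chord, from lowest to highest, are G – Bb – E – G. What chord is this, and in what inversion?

E diminished, first inversion

The distinct note names are G, Bb, E. Stacked in thirds they read E–G–Bb, which is a diminished triad on E.
G is the third of E diminished; third in the bass means first inversion (figured bass 6).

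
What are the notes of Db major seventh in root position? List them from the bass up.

Spelling Db major seventh: Db–F–Ab–C. In root position the root is bass, giving Db, F, Ab, C from the bottom.

Db, F, Ab, C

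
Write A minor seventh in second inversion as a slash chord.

Am7/E

Second inversion of A minor seventh has the fifth (E) in the bass. As a slash chord: Am7/E.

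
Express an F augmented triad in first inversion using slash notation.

First inversion of F augmented has the third (A) in the bass. As a slash chord: Faug/A.

Faug/A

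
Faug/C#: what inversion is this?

second inversion

Faug/C# means F augmented with C# in the bass. C# is the fifth of F augmented (F–A–C#), so this is second inversion.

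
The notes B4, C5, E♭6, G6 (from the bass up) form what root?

B, C, Eb, G are the tones of a C minor-major seventh chord (C–Eb–G–B), making C the root.

C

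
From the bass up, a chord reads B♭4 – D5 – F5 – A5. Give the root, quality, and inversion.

The distinct note names are Bb, D, F, A. Stacked in thirds they read Bb–D–F–A, which is a major seventh chord on Bb.
The lowest note is Bb, the root of the chord, so this is root position (figured bass 7).

Bb major seventh, root position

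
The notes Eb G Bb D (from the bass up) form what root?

The distinct letter names are Eb, G, Bb, D. Arranged as a stack of thirds they read Eb–G–Bb–D, so Eb is the root (an Eb major seventh chord).

Eb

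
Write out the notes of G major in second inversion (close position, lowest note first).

G major is G–B–D. Second inversion puts the fifth (D) in the bass, with the remaining tones above: D, G, B.

D, G, B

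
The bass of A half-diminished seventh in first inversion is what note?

In first inversion the third is lowest. For A half-diminished seventh (A–C–Eb–G) that is C.

C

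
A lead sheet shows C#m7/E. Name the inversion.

first inversion

C#m7/E means C# minor seventh with E in the bass. E is the third of C# minor seventh (C#–E–G#–B), so this is first inversion.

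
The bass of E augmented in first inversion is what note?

In first inversion the third is lowest. For E augmented (E–G#–B#) that is G#.

G#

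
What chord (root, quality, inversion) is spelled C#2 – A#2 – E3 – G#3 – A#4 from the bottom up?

A# half-diminished seventh, first inversion

The distinct note names are C#, A#, E, G#. Stacked in thirds they read A#–C#–E–G#, which is a half-diminished seventh chord on A#.
With the third (C#) in the bass, the chord is in first inversion (figured bass 6/5).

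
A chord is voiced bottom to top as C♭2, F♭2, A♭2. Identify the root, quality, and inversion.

The distinct note names are Cb, Fb, Ab. Stacked in thirds they read Fb–Ab–Cb, which is a major triad on Fb.
The lowest note is Cb, the fifth of the chord, so this is second inversion (figured bass 6/4).

Fb major, second inversion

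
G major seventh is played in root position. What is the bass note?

G

G major seventh is G–B–D–F#. Root position places the root in the bass: G.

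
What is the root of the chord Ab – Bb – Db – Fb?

Ab, Bb, Db, Fb are the tones of a Bb half-diminished seventh chord (Bb–Db–Fb–Ab), making Bb the root.

Bb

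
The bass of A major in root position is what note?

A major is A–C#–E. Root position places the root in the bass: A.

A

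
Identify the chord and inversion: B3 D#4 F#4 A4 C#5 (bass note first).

Reducing to letter names: B, D#, F#, A, C#. These stack in thirds as B–D#–F#–A–C# — a B dominant ninth chord.
With the root (B) in the bass, the chord is in root position.

B dominant ninth, root position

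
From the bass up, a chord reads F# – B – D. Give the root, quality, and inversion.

The pitch classes F#, B, D arrange in thirds as B–D–F#: a B minor triad.
The lowest note is F#, the fifth of the chord, so this is second inversion (figured bass 6/4).

B minor, second inversion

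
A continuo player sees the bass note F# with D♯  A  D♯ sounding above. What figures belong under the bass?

The notes F#, D#, A stack in thirds as D#–F#–A — a D# diminished triad. The bass F# is the third, so this is first inversion: figured 6.

6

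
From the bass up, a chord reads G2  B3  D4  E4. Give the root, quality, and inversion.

The distinct note names are G, B, D, E. Stacked in thirds they read E–G–B–D, which is a minor seventh chord on E.
The lowest note is G, the third of the chord, so this is first inversion (figured bass 6/5).

E minor seventh, first inversion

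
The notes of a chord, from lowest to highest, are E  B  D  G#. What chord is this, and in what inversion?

E dominant seventh, root position

The distinct note names are E, B, D, G#. Stacked in thirds they read E–G#–B–D, which is a dominant seventh chord on E.
With the root (E) in the bass, the chord is in root position (figured bass 7).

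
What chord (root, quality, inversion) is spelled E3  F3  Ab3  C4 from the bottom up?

The pitch classes E, F, Ab, C arrange in thirds as F–Ab–C–E: an F minor-major seventh chord.
With the seventh (E) in the bass, the chord is in third inversion (figured bass 4/2).

F minor-major seventh, third inversion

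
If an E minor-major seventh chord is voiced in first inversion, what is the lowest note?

G

The third of E minor-major seventh (E–G–B–D#) is G; that is the bass in first inversion.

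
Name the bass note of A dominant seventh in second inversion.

A dominant seventh is A–C#–E–G. Second inversion places the fifth in the bass: E.

E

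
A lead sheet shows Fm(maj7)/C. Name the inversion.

second inversion

Fm(maj7)/C means F minor-major seventh with C in the bass. C is the fifth of F minor-major seventh (F–Ab–C–E), so this is second inversion.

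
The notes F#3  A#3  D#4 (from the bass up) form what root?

Reordering F#, A#, D# into stacked thirds gives D#–F#–A#; the bottom of that stack, D#, is the root.

D#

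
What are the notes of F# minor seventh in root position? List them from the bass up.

The chord tones are F#–A–C#–E. With the root (F#) lowest for root position: F#, A, C#, E.

F#, A, C#, E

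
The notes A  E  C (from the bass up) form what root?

Reordering A, E, C into stacked thirds gives A–C–E; the bottom of that stack, A, is the root.

A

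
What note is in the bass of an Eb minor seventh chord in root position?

Eb

In root position the root is lowest. For Eb minor seventh (Eb–Gb–Bb–Db) that is Eb.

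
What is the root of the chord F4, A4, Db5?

Db

Reordering F, A, Db into stacked thirds gives Db–F–A; the bottom of that stack, Db, is the root.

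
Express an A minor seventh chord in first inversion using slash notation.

First inversion of A minor seventh has the third (C) in the bass. As a slash chord: Am7/C.

Am7/C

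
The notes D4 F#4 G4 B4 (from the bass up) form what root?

G

Reordering D, F#, G, B into stacked thirds gives G–B–D–F#; the bottom of that stack, G, is the root.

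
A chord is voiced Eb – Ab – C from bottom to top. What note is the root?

Reordering Eb, Ab, C into stacked thirds gives Ab–C–Eb; the bottom of that stack, Ab, is the root.

Ab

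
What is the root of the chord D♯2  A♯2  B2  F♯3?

Reordering D#, A#, B, F# into stacked thirds gives B–D#–F#–A#; the bottom of that stack, B, is the root.

B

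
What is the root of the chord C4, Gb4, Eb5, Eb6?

The distinct letter names are C, Gb, Eb. Arranged as a stack of thirds they read C–Eb–Gb, so C is the root (a C diminished triad).

C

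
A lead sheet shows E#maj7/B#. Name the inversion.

second inversion

E#maj7/B# means E# major seventh with B# in the bass. B# is the fifth of E# major seventh (E#–G##–B#–D##), so this is second inversion.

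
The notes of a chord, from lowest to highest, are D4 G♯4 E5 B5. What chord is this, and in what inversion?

Reducing to letter names: D, G#, E, B. These stack in thirds as E–G#–B–D — an E dominant seventh chord.
With the seventh (D) in the bass, the chord is in third inversion (figured bass 4/2).

E dominant seventh, third inversion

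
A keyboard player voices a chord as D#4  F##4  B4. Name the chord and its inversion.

The distinct note names are D#, F##, B. Stacked in thirds they read B–D#–F##, which is an augmented triad on B.
The lowest note is D#, the third of the chord, so this is first inversion (figured bass 6).

B augmented, first inversion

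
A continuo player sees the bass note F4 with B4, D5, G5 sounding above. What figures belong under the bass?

The notes F, B, D, G stack in thirds as G–B–D–F — a G dominant seventh chord. The bass F is the seventh, so this is third inversion: figured 4/2.

4/2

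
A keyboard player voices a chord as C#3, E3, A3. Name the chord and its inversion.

The distinct note names are C#, E, A. Stacked in thirds they read A–C#–E, which is a major triad on A.
The lowest note is C#, the third of the chord, so this is first inversion (figured bass 6).

A major, first inversion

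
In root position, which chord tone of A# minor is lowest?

The root of A# minor (A#–C#–E#) is A#; that is the bass in root position.

A#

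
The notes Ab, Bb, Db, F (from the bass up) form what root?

Bb

The distinct letter names are Ab, Bb, Db, F. Arranged as a stack of thirds they read Bb–Db–F–Ab, so Bb is the root (a Bb minor seventh chord).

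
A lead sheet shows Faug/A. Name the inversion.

first inversion

Faug/A means F augmented with A in the bass. A is the third of F augmented (F–A–C#), so this is first inversion.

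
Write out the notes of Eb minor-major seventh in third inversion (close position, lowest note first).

Spelling Eb minor-major seventh: Eb–Gb–Bb–D. In third inversion the seventh is bass, giving D, Eb, Gb, Bb from the bottom.

D, Eb, Gb, Bb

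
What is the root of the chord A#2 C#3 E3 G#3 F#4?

F#

Reordering A#, C#, E, G#, F# into stacked thirds gives F#–A#–C#–E–G#; the bottom of that stack, F#, is the root.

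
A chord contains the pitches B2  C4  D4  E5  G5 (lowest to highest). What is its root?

Reordering B, C, D, E, G into stacked thirds gives C–E–G–B–D; the bottom of that stack, C, is the root.

C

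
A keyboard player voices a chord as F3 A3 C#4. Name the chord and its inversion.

Reducing to letter names: F, A, C#. These stack in thirds as F–A–C# — an F augmented triad.
The lowest note is F, the root of the chord, so this is root position (figured bass 5/3).

F augmented, root position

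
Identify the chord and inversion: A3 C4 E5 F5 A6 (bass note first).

F major seventh, first inversion

Reducing to letter names: A, C, E, F. These stack in thirds as F–A–C–E — an F major seventh chord.
A is the third of F major seventh; third in the bass means first inversion (figured bass 6/5).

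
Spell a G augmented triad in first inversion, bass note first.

B, D#, G

G augmented is G–B–D#. First inversion puts the third (B) in the bass, with the remaining tones above: B, D#, G.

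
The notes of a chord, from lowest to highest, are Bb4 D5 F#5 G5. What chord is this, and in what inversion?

G minor-major seventh, first inversion

Reducing to letter names: Bb, D, F#, G. These stack in thirds as G–Bb–D–F# — a G minor-major seventh chord.
With the third (Bb) in the bass, the chord is in first inversion (figured bass 6/5).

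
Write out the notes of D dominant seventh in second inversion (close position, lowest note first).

A, C, D, F#

The chord tones are D–F#–A–C. With the fifth (A) lowest for second inversion: A, C, D, F#.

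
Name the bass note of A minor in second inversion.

A minor is A–C–E. Second inversion places the fifth in the bass: E.

E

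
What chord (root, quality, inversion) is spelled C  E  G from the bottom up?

C major, root position

The pitch classes C, E, G arrange in thirds as C–E–G: a C major triad.
C is the root of C major; root in the bass means root position (figured bass 5/3).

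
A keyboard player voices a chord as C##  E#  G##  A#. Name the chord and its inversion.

A# major seventh, first inversion

Reducing to letter names: C##, E#, G##, A#. These stack in thirds as A#–C##–E#–G## — an A# major seventh chord.
C## is the third of A# major seventh; third in the bass means first inversion (figured bass 6/5).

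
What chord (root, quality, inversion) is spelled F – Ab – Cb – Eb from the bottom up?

The distinct note names are F, Ab, Cb, Eb. Stacked in thirds they read F–Ab–Cb–Eb, which is a half-diminished seventh chord on F.
The lowest note is F, the root of the chord, so this is root position (figured bass 7).

F half-diminished seventh, root position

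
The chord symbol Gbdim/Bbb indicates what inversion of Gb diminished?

Gbdim/Bbb means Gb diminished with Bbb in the bass. Bbb is the third of Gb diminished (Gb–Bbb–Dbb), so this is first inversion.

first inversion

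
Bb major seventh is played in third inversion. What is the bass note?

A

The seventh of Bb major seventh (Bb–D–F–A) is A; that is the bass in third inversion.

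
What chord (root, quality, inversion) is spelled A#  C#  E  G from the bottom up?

A# diminished seventh, root position

The distinct note names are A#, C#, E, G. Stacked in thirds they read A#–C#–E–G, which is a diminished seventh chord on A#.
A# is the root of A# diminished seventh; root in the bass means root position (figured bass 7).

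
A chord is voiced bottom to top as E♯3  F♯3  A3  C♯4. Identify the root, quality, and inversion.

The distinct note names are E#, F#, A, C#. Stacked in thirds they read F#–A–C#–E#, which is a minor-major seventh chord on F#.
E# is the seventh of F# minor-major seventh; seventh in the bass means third inversion (figured bass 4/2).

F# minor-major seventh, third inversion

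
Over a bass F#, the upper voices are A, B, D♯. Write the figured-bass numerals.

The notes F#, A, B, D# stack in thirds as B–D#–F#–A — a B dominant seventh chord. The bass F# is the fifth, so this is second inversion: figured 4/3.

4/3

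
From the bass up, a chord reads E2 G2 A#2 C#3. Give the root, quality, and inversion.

A# diminished seventh, second inversion

The pitch classes E, G, A#, C# arrange in thirds as A#–C#–E–G: an A# diminished seventh chord.
E is the fifth of A# diminished seventh; fifth in the bass means second inversion (figured bass 4/3).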